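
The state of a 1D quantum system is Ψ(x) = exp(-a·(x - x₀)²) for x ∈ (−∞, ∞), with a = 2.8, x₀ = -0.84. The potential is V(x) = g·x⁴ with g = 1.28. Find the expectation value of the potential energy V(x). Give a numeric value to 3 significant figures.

⟨V⟩ = ∫ V(x)·|Ψ|² dx / ∫|Ψ|² dx.
Gaussian moments (u = x − x₀): ∫u^(2j)·e^(−2au²) du = (2j−1)!!/(4a)^j · √(π/(2a)), odd powers integrate to 0; here √(π/(2a)) = 0.74900.
State is unnormalized: ∫|Ψ|² dx = 0.74900, and ∫Ψ*·V(x)·Ψ dx = 0.86264, so ⟨V⟩ = 0.86264 / 0.74900.
⟨V⟩ = 1.1517.

1.15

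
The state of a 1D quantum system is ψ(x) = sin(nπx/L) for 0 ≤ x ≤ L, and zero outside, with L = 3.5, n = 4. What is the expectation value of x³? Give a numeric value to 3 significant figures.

⟨x³⟩ = ∫ x³·|ψ|² dx / ∫|ψ|² dx (integrals over the domain).
With sin²θ = (1 − cos2θ)/2 on 0 ≤ x ≤ L: ∫sin²(nπx/L) dx = L/2, ∫x·sin²(nπx/L) dx = L²/4, ∫x²·sin²(nπx/L) dx = L³·(1/6 − 1/(4n²π²)); higher powers xᵏ the same way, integrating xᵏ·cos(2nπx/L) by parts.
State is unnormalized: ∫|ψ|² dx = 1.7500, and ∫ψ*·x³·ψ dx = 18.401, so ⟨x³⟩ = 18.401 / 1.7500.
⟨x³⟩ = 10.515.

10.5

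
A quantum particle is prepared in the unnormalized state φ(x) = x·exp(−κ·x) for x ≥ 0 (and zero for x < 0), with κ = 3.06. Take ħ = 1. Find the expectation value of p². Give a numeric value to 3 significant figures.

p² φ = −ħ² d²φ/dx²; ⟨p²⟩ = −ħ² ∫ φ*·φ'' dx / ∫|φ|² dx.
Differentiate x·exp(−κ·x) with the product rule; every integrand then reduces to terms xʲ·e^(−2κx) on [0, ∞), with ∫₀^∞ xʲ·e^(−2κx) dx = j!/(2κ)^(j+1).
State is unnormalized: ∫|φ|² dx = 0.0087252, and ∫φ*·(−ħ² φ'') dx = 0.081699, so ⟨p²⟩ = 0.081699 / 0.0087252.
⟨p²⟩ = 9.3636.

9.36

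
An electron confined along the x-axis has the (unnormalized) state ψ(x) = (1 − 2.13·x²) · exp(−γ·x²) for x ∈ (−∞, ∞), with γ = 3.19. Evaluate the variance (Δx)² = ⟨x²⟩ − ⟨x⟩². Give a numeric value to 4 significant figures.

Compute ⟨x⟩ and ⟨x²⟩ separately, then (Δx)² = ⟨x²⟩ − ⟨x⟩².
Expand each integrand as polynomial × e^(−2γx²) and use ∫x^(2j)·e^(−2γx²) dx = (2j−1)!!/(4γ)^j · √(π/(2γ)), odd powers → 0; here √(π/(2γ)) = 0.70172.
Normalization: ∫|ψ|² dx = 0.52611.
⟨x⟩ = 0.0000 and ⟨x²⟩ = 0.043527.
(Δx)² = 0.043527 − (0.0000)² = 0.043527.

0.04353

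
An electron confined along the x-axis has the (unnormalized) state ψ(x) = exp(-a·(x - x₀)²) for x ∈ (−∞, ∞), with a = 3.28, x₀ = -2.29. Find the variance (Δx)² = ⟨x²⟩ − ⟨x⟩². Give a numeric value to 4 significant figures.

0.07622

Compute ⟨x⟩ and ⟨x²⟩ separately, then (Δx)² = ⟨x²⟩ − ⟨x⟩².
Gaussian moments (u = x − x₀): ∫u^(2j)·e^(−2au²) du = (2j−1)!!/(4a)^j · √(π/(2a)), odd powers integrate to 0; here √(π/(2a)) = 0.69203.
Normalization: ∫|ψ|² dx = 0.69203.
⟨x⟩ = -2.2900 and ⟨x²⟩ = 5.3203.
(Δx)² = 5.3203 − (-2.2900)² = 0.076220.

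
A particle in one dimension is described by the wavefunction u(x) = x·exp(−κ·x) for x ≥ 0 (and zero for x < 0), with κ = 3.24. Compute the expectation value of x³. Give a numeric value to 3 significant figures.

⟨x³⟩ = ∫ x³·|u|² dx / ∫|u|² dx (integrals over the domain).
Every integrand reduces to terms xʲ·e^(−2κx) on [0, ∞); use ∫₀^∞ xʲ·e^(−2κx) dx = j!/(2κ)^(j+1).
State is unnormalized: ∫|u|² dx = 0.0073503, and ∫u*·x³·u dx = 0.0016208, so ⟨x³⟩ = 0.0016208 / 0.0073503.
⟨x³⟩ = 0.22051.

0.221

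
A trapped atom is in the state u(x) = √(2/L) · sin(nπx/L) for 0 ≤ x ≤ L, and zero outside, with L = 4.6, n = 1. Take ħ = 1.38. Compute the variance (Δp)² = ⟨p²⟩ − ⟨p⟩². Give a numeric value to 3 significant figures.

0.888

Compute ⟨p⟩ and ⟨p²⟩ separately; (Δp)² = ⟨p²⟩ − ⟨p⟩².
d/dx sin(nπx/L) = (nπ/L)·cos(nπx/L) and d²/dx² sin(nπx/L) = −(nπ/L)²·sin(nπx/L); on 0 ≤ x ≤ L, ∫sin²(nπx/L) dx = L/2 and ∫sin(nπx/L)·cos(nπx/L) dx = 0.
⟨p⟩ = 0.0000 and ⟨p²⟩ = 0.88826.
(Δp)² = 0.88826 − (0.0000)² = 0.88826.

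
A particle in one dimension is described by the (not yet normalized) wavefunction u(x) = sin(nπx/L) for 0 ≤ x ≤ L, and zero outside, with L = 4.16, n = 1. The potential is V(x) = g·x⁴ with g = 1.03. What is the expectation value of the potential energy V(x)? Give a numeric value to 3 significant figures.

⟨V⟩ = ∫ V(x)·|u|² dx / ∫|u|² dx.
With sin²θ = (1 − cos2θ)/2 on 0 ≤ x ≤ L: ∫sin²(nπx/L) dx = L/2, ∫x·sin²(nπx/L) dx = L²/4, ∫x²·sin²(nπx/L) dx = L³·(1/6 − 1/(4n²π²)); higher powers xᵏ the same way, integrating xᵏ·cos(2nπx/L) by parts.
State is unnormalized: ∫|u|² dx = 2.0800, and ∫u*·V(x)·u dx = 73.194, so ⟨V⟩ = 73.194 / 2.0800.
⟨V⟩ = 35.189.

35.2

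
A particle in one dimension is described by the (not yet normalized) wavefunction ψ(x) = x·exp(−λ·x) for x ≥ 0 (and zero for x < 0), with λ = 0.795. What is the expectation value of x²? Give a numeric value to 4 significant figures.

4.747

⟨x²⟩ = ∫ x²·|ψ|² dx / ∫|ψ|² dx (integrals over the domain).
Every integrand reduces to terms xʲ·e^(−2λx) on [0, ∞); use ∫₀^∞ xʲ·e^(−2λx) dx = j!/(2λ)^(j+1).
State is unnormalized: ∫|ψ|² dx = 0.49755, and ∫ψ*·x²·ψ dx = 2.3617, so ⟨x²⟩ = 2.3617 / 0.49755.
⟨x²⟩ = 4.7466.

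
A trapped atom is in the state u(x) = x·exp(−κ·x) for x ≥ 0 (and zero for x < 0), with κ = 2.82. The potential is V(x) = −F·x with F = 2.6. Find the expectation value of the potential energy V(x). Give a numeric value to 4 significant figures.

⟨V⟩ = ∫ V(x)·|u|² dx / ∫|u|² dx.
Every integrand reduces to terms xʲ·e^(−2κx) on [0, ∞); use ∫₀^∞ xʲ·e^(−2κx) dx = j!/(2κ)^(j+1).
State is unnormalized: ∫|u|² dx = 0.011148, and ∫u*·V(x)·u dx = -0.015417, so ⟨V⟩ = -0.015417 / 0.011148.
⟨V⟩ = -1.3830.

-1.383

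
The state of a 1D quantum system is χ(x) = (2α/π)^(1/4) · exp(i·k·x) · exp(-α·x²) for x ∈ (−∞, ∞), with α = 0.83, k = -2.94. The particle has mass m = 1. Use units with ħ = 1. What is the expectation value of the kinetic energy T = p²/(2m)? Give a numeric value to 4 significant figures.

4.737

T = −(ħ²/2m) d²/dx², so ⟨T⟩ = −(ħ²/2m) ∫ χ*·χ'' dx; with m = 1.
Gaussian moments: ∫x^(2j)·e^(−2αx²) dx = (2j−1)!!/(4α)^j · √(π/(2α)), odd powers integrate to 0; here √(π/(2α)) = 1.3757. Derivatives: χ′ = (ik − 2αx)·χ, χ″ = ((ik − 2αx)² − 2α)·χ; the odd-in-x pieces drop out.
⟨T⟩ = 4.7368.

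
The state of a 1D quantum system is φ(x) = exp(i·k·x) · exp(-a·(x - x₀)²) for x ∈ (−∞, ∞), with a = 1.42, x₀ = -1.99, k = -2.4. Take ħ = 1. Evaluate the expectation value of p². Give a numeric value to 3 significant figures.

p² φ = −ħ² d²φ/dx²; ⟨p²⟩ = −ħ² ∫ φ*·φ'' dx / ∫|φ|² dx.
Gaussian moments (u = x − x₀): ∫u^(2j)·e^(−2au²) du = (2j−1)!!/(4a)^j · √(π/(2a)), odd powers integrate to 0; here √(π/(2a)) = 1.0518. Derivatives: φ′ = (ik − 2au)·φ, φ″ = ((ik − 2au)² − 2a)·φ; the odd-in-u pieces drop out.
State is unnormalized: ∫|φ|² dx = 1.0518, and ∫φ*·(−ħ² φ'') dx = 7.5516, so ⟨p²⟩ = 7.5516 / 1.0518.
⟨p²⟩ = 7.1800.

7.18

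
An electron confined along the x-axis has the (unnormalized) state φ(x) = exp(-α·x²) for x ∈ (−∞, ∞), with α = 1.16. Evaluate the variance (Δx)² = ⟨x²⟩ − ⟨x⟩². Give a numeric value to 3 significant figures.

0.216

Compute ⟨x⟩ and ⟨x²⟩ separately, then (Δx)² = ⟨x²⟩ − ⟨x⟩².
Gaussian moments: ∫x^(2j)·e^(−2αx²) dx = (2j−1)!!/(4α)^j · √(π/(2α)), odd powers integrate to 0; here √(π/(2α)) = 1.1637.
Normalization: ∫|φ|² dx = 1.1637.
⟨x⟩ = 0.0000 and ⟨x²⟩ = 0.21552.
(Δx)² = 0.21552 − (0.0000)² = 0.21552.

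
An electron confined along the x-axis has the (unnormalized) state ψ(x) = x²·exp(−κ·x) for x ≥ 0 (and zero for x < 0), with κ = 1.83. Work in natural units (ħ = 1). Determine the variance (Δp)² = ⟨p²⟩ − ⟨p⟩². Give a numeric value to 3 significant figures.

1.12

Compute ⟨p⟩ and ⟨p²⟩ separately; (Δp)² = ⟨p²⟩ − ⟨p⟩².
Differentiate x²·exp(−κ·x) with the product rule; every integrand then reduces to terms xʲ·e^(−2κx) on [0, ∞), with ∫₀^∞ xʲ·e^(−2κx) dx = j!/(2κ)^(j+1).
Normalization: ∫|ψ|² dx = 0.036543.
⟨p⟩ = 0.0000 and ⟨p²⟩ = 1.1163.
(Δp)² = 1.1163 − (0.0000)² = 1.1163.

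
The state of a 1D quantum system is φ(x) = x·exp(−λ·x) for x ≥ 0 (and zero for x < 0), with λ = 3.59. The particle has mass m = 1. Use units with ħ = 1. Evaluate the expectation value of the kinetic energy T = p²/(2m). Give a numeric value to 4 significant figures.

6.444

T = −(ħ²/2m) d²/dx², so ⟨T⟩ = −(ħ²/2m) ∫ φ*·φ'' dx / ∫|φ|² dx; with m = 1.
Differentiate x·exp(−λ·x) with the product rule; every integrand then reduces to terms xʲ·e^(−2λx) on [0, ∞), with ∫₀^∞ xʲ·e^(−2λx) dx = j!/(2λ)^(j+1).
State is unnormalized: ∫|φ|² dx = 0.0054033, and ∫φ*·(−ħ²/2m · φ'') dx = 0.034819, so ⟨T⟩ = 0.034819 / 0.0054033.
⟨T⟩ = 6.4441.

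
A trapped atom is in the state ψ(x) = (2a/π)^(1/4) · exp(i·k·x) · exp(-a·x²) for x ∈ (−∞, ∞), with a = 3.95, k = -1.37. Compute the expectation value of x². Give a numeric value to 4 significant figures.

0.06329

⟨x²⟩ = ∫ x²·|ψ|² dx (integrals over the domain).
Gaussian moments: ∫x^(2j)·e^(−2ax²) dx = (2j−1)!!/(4a)^j · √(π/(2a)), odd powers integrate to 0; here √(π/(2a)) = 0.63061.
⟨x²⟩ = 0.063291.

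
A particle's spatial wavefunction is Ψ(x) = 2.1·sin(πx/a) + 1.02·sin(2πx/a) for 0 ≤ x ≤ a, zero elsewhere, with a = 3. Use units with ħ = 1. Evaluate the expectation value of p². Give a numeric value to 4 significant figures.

p² Ψ = −ħ² d²Ψ/dx²; ⟨p²⟩ = −ħ² ∫ Ψ*·Ψ'' dx / ∫|Ψ|² dx.
d²/dx² sin(jπx/a) = −(jπ/a)²·sin(jπx/a); on 0 ≤ x ≤ a, ∫sin²(jπx/a) dx = a/2 and ∫sin(jπx/a)·sin(lπx/a) dx = 0 for j ≠ l, so only diagonal terms survive in ∫|Ψ|² and ∫Ψ·Ψ″; ∫Ψ·Ψ′ dx = [Ψ²/2] between the walls = 0.
State is unnormalized: ∫|Ψ|² dx = 8.1756, and ∫Ψ*·(−ħ² Ψ'') dx = 14.100, so ⟨p²⟩ = 14.100 / 8.1756.
⟨p²⟩ = 1.7246.

1.725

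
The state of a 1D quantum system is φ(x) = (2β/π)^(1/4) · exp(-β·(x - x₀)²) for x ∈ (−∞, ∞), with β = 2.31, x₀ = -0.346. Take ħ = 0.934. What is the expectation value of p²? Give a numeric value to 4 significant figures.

p² φ = −ħ² d²φ/dx²; ⟨p²⟩ = −ħ² ∫ φ*·φ'' dx.
Gaussian moments (u = x − x₀): ∫u^(2j)·e^(−2βu²) du = (2j−1)!!/(4β)^j · √(π/(2β)), odd powers integrate to 0; here √(π/(2β)) = 0.82462. Derivatives: d/dx e^(−βu²) = −2βu·e^(−βu²), d²/dx² e^(−βu²) = (4β²u² − 2β)·e^(−βu²).
⟨p²⟩ = 2.0151.

2.015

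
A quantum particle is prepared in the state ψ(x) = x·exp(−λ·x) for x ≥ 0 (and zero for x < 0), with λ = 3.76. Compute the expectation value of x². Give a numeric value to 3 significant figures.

0.212

⟨x²⟩ = ∫ x²·|ψ|² dx / ∫|ψ|² dx (integrals over the domain).
Every integrand reduces to terms xʲ·e^(−2λx) on [0, ∞); use ∫₀^∞ xʲ·e^(−2λx) dx = j!/(2λ)^(j+1).
State is unnormalized: ∫|ψ|² dx = 0.0047030, and ∫ψ*·x²·ψ dx = 0.00099798, so ⟨x²⟩ = 0.00099798 / 0.0047030.
⟨x²⟩ = 0.21220.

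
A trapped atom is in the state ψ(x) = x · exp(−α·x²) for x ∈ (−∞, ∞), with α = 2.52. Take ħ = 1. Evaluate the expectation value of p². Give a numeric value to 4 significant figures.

7.560

p² ψ = −ħ² d²ψ/dx²; ⟨p²⟩ = −ħ² ∫ ψ*·ψ'' dx / ∫|ψ|² dx.
Expand each integrand as polynomial × e^(−2αx²) and use ∫x^(2j)·e^(−2αx²) dx = (2j−1)!!/(4α)^j · √(π/(2α)), odd powers → 0; here √(π/(2α)) = 0.78951. Differentiate with the product rule, d/dx e^(−αx²) = −2αx·e^(−αx²).
State is unnormalized: ∫|ψ|² dx = 0.078325, and ∫ψ*·(−ħ² ψ'') dx = 0.59214, so ⟨p²⟩ = 0.59214 / 0.078325.
⟨p²⟩ = 7.5600.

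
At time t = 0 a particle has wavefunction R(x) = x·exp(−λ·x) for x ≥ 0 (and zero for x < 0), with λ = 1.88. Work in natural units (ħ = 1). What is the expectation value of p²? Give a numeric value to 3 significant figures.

p² R = −ħ² d²R/dx²; ⟨p²⟩ = −ħ² ∫ R*·R'' dx / ∫|R|² dx.
Differentiate x·exp(−λ·x) with the product rule; every integrand then reduces to terms xʲ·e^(−2λx) on [0, ∞), with ∫₀^∞ xʲ·e^(−2λx) dx = j!/(2λ)^(j+1).
State is unnormalized: ∫|R|² dx = 0.037624, and ∫R*·(−ħ² R'') dx = 0.13298, so ⟨p²⟩ = 0.13298 / 0.037624.
⟨p²⟩ = 3.5344.

3.53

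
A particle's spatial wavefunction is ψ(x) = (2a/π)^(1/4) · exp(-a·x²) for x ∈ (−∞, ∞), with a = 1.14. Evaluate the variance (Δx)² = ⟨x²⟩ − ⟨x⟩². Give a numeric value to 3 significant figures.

0.219

Compute ⟨x⟩ and ⟨x²⟩ separately, then (Δx)² = ⟨x²⟩ − ⟨x⟩².
Gaussian moments: ∫x^(2j)·e^(−2ax²) dx = (2j−1)!!/(4a)^j · √(π/(2a)), odd powers integrate to 0; here √(π/(2a)) = 1.1738.
⟨x⟩ = 0.0000 and ⟨x²⟩ = 0.21930.
(Δx)² = 0.21930 − (0.0000)² = 0.21930.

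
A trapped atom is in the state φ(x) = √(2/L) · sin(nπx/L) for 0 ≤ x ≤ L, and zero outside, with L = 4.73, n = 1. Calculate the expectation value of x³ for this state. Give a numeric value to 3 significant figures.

⟨x³⟩ = ∫ x³·|φ|² dx (integrals over the domain).
With sin²θ = (1 − cos2θ)/2 on 0 ≤ x ≤ L: ∫sin²(nπx/L) dx = L/2, ∫x·sin²(nπx/L) dx = L²/4, ∫x²·sin²(nπx/L) dx = L³·(1/6 − 1/(4n²π²)); higher powers xᵏ the same way, integrating xᵏ·cos(2nπx/L) by parts.
⟨x³⟩ = 18.414.

18.4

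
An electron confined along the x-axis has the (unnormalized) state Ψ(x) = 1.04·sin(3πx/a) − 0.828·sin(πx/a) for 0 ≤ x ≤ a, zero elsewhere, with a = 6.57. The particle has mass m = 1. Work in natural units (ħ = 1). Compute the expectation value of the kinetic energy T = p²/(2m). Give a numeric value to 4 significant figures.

0.6741

T = −(ħ²/2m) d²/dx², so ⟨T⟩ = −(ħ²/2m) ∫ Ψ*·Ψ'' dx / ∫|Ψ|² dx; with m = 1.
d²/dx² sin(jπx/a) = −(jπ/a)²·sin(jπx/a); on 0 ≤ x ≤ a, ∫sin²(jπx/a) dx = a/2 and ∫sin(jπx/a)·sin(lπx/a) dx = 0 for j ≠ l, so only diagonal terms survive in ∫|Ψ|² and ∫Ψ·Ψ″; ∫Ψ·Ψ′ dx = [Ψ²/2] between the walls = 0.
State is unnormalized: ∫|Ψ|² dx = 5.8052, and ∫Ψ*·(−ħ²/2m · Ψ'') dx = 3.9133, so ⟨T⟩ = 3.9133 / 5.8052.
⟨T⟩ = 0.67410.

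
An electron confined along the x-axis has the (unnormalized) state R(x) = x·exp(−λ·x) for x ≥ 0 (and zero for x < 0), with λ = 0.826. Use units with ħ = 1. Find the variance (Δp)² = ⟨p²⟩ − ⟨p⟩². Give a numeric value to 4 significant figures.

Compute ⟨p⟩ and ⟨p²⟩ separately; (Δp)² = ⟨p²⟩ − ⟨p⟩².
Differentiate x·exp(−λ·x) with the product rule; every integrand then reduces to terms xʲ·e^(−2λx) on [0, ∞), with ∫₀^∞ xʲ·e^(−2λx) dx = j!/(2λ)^(j+1).
Normalization: ∫|R|² dx = 0.44361.
⟨p⟩ = 0.0000 and ⟨p²⟩ = 0.68228.
(Δp)² = 0.68228 − (0.0000)² = 0.68228.

0.6823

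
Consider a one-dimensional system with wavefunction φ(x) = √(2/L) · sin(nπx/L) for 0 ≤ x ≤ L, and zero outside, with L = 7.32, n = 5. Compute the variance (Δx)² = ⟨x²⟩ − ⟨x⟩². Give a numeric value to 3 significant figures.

Compute ⟨x⟩ and ⟨x²⟩ separately, then (Δx)² = ⟨x²⟩ − ⟨x⟩².
With sin²θ = (1 − cos2θ)/2 on 0 ≤ x ≤ L: ∫sin²(nπx/L) dx = L/2, ∫x·sin²(nπx/L) dx = L²/4, ∫x²·sin²(nπx/L) dx = L³·(1/6 − 1/(4n²π²)); higher powers xᵏ the same way, integrating xᵏ·cos(2nπx/L) by parts.
⟨x⟩ = 3.6600 and ⟨x²⟩ = 17.752.
(Δx)² = 17.752 − (3.6600)² = 4.3566.

4.36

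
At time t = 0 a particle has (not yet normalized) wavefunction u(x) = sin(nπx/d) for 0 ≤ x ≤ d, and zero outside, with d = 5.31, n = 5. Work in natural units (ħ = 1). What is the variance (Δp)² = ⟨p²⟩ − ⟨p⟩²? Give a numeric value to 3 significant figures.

8.75

Compute ⟨p⟩ and ⟨p²⟩ separately; (Δp)² = ⟨p²⟩ − ⟨p⟩².
d/dx sin(nπx/d) = (nπ/d)·cos(nπx/d) and d²/dx² sin(nπx/d) = −(nπ/d)²·sin(nπx/d); on 0 ≤ x ≤ d, ∫sin²(nπx/d) dx = d/2 and ∫sin(nπx/d)·cos(nπx/d) dx = 0.
Normalization: ∫|u|² dx = 2.6550.
⟨p⟩ = 0.0000 and ⟨p²⟩ = 8.7509.
(Δp)² = 8.7509 − (0.0000)² = 8.7509.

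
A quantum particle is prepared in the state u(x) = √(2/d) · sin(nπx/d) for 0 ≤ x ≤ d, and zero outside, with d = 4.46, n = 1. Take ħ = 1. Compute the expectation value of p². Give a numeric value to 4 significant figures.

0.4962

p² u = −ħ² d²u/dx²; ⟨p²⟩ = −ħ² ∫ u*·u'' dx.
d/dx sin(nπx/d) = (nπ/d)·cos(nπx/d) and d²/dx² sin(nπx/d) = −(nπ/d)²·sin(nπx/d); on 0 ≤ x ≤ d, ∫sin²(nπx/d) dx = d/2 and ∫sin(nπx/d)·cos(nπx/d) dx = 0.
⟨p²⟩ = 0.49617.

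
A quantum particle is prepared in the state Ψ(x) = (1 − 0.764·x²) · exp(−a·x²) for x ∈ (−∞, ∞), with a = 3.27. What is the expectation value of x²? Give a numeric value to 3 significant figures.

0.0600

⟨x²⟩ = ∫ x²·|Ψ|² dx / ∫|Ψ|² dx (integrals over the domain).
Expand each integrand as polynomial × e^(−2ax²) and use ∫x^(2j)·e^(−2ax²) dx = (2j−1)!!/(4a)^j · √(π/(2a)), odd powers → 0; here √(π/(2a)) = 0.69308.
State is unnormalized: ∫|Ψ|² dx = 0.61921, and ∫Ψ*·x²·Ψ dx = 0.037130, so ⟨x²⟩ = 0.037130 / 0.61921.
⟨x²⟩ = 0.059963.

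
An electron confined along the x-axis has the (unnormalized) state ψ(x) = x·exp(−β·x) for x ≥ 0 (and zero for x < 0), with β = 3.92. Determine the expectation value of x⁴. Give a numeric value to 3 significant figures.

0.0953

⟨x⁴⟩ = ∫ x⁴·|ψ|² dx / ∫|ψ|² dx (integrals over the domain).
Every integrand reduces to terms xʲ·e^(−2βx) on [0, ∞); use ∫₀^∞ xʲ·e^(−2βx) dx = j!/(2β)^(j+1).
State is unnormalized: ∫|ψ|² dx = 0.0041503, and ∫ψ*·x⁴·ψ dx = 0.00039548, so ⟨x⁴⟩ = 0.00039548 / 0.0041503.
⟨x⁴⟩ = 0.095288.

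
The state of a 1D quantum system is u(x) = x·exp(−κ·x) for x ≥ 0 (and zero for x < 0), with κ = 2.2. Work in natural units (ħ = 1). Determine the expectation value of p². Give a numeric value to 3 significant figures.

p² u = −ħ² d²u/dx²; ⟨p²⟩ = −ħ² ∫ u*·u'' dx / ∫|u|² dx.
Differentiate x·exp(−κ·x) with the product rule; every integrand then reduces to terms xʲ·e^(−2κx) on [0, ∞), with ∫₀^∞ xʲ·e^(−2κx) dx = j!/(2κ)^(j+1).
State is unnormalized: ∫|u|² dx = 0.023479, and ∫u*·(−ħ² u'') dx = 0.11364, so ⟨p²⟩ = 0.11364 / 0.023479.
⟨p²⟩ = 4.8400.

4.84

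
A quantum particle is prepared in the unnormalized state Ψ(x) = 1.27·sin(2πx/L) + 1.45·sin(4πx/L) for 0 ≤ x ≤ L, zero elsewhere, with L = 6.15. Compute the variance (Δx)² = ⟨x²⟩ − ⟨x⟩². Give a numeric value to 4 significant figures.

Compute ⟨x⟩ and ⟨x²⟩ separately, then (Δx)² = ⟨x²⟩ − ⟨x⟩².
On 0 ≤ x ≤ L (j ≠ l): ∫sin²(jπx/L) dx = L/2, ∫sin(jπx/L)·sin(lπx/L) dx = 0; diagonal moments ∫x·sin²(jπx/L) dx = L²/4, ∫x²·sin²(jπx/L) dx = L³·(1/6 − 1/(4j²π²)); cross terms ∫x·sin(jπx/L)·sin(lπx/L) dx = 0 for j + l even and −4jlL²/(π²(j² − l²)²) for j + l odd, ∫x²·sin(jπx/L)·sin(lπx/L) dx = (−1)^(j+l)·4jlL³/(π²(j² − l²)²); higher powers the same way via product-to-sum and parts.
Normalization: ∫|Ψ|² dx = 11.425.
⟨x⟩ = 3.0750 and ⟨x²⟩ = 14.020.
(Δx)² = 14.020 − (3.0750)² = 4.5645.

4.565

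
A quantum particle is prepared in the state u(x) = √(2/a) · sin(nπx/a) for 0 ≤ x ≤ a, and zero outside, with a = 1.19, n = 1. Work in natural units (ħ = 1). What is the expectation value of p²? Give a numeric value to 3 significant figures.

6.97

p² u = −ħ² d²u/dx²; ⟨p²⟩ = −ħ² ∫ u*·u'' dx.
d/dx sin(nπx/a) = (nπ/a)·cos(nπx/a) and d²/dx² sin(nπx/a) = −(nπ/a)²·sin(nπx/a); on 0 ≤ x ≤ a, ∫sin²(nπx/a) dx = a/2 and ∫sin(nπx/a)·cos(nπx/a) dx = 0.
⟨p²⟩ = 6.9696.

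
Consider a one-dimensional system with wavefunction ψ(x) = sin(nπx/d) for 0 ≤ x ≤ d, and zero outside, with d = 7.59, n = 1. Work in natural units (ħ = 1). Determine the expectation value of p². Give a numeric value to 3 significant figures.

p² ψ = −ħ² d²ψ/dx²; ⟨p²⟩ = −ħ² ∫ ψ*·ψ'' dx / ∫|ψ|² dx.
d/dx sin(nπx/d) = (nπ/d)·cos(nπx/d) and d²/dx² sin(nπx/d) = −(nπ/d)²·sin(nπx/d); on 0 ≤ x ≤ d, ∫sin²(nπx/d) dx = d/2 and ∫sin(nπx/d)·cos(nπx/d) dx = 0.
State is unnormalized: ∫|ψ|² dx = 3.7950, and ∫ψ*·(−ħ² ψ'') dx = 0.65017, so ⟨p²⟩ = 0.65017 / 3.7950.
⟨p²⟩ = 0.17132.

0.171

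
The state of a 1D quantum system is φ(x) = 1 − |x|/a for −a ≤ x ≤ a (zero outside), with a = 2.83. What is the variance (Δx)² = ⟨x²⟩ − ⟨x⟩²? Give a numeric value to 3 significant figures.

0.801

Compute ⟨x⟩ and ⟨x²⟩ separately, then (Δx)² = ⟨x²⟩ − ⟨x⟩².
φ is even, so ∫ over [−a, a] = 2∫₀ᵃ with φ = 1 − x/a there: ∫₀ᵃ (1 − x/a)² dx = a/3, ∫₀ᵃ x²(1 − x/a)² dx = a³/30, ∫₀ᵃ x⁴(1 − x/a)² dx = a⁵/105.
Normalization: ∫|φ|² dx = 1.8867.
⟨x⟩ = 0.0000 and ⟨x²⟩ = 0.80089.
(Δx)² = 0.80089 − (0.0000)² = 0.80089.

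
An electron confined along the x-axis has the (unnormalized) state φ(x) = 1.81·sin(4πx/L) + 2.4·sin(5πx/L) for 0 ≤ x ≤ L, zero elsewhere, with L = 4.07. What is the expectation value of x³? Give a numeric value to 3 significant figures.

5.13

⟨x³⟩ = ∫ x³·|φ|² dx / ∫|φ|² dx (integrals over the domain).
On 0 ≤ x ≤ L (j ≠ l): ∫sin²(jπx/L) dx = L/2, ∫sin(jπx/L)·sin(lπx/L) dx = 0; diagonal moments ∫x·sin²(jπx/L) dx = L²/4, ∫x²·sin²(jπx/L) dx = L³·(1/6 − 1/(4j²π²)); cross terms ∫x·sin(jπx/L)·sin(lπx/L) dx = 0 for j + l even and −4jlL²/(π²(j² − l²)²) for j + l odd, ∫x²·sin(jπx/L)·sin(lπx/L) dx = (−1)^(j+l)·4jlL³/(π²(j² − l²)²); higher powers the same way via product-to-sum and parts.
State is unnormalized: ∫|φ|² dx = 18.388, and ∫φ*·x³·φ dx = 94.372, so ⟨x³⟩ = 94.372 / 18.388.
⟨x³⟩ = 5.1321.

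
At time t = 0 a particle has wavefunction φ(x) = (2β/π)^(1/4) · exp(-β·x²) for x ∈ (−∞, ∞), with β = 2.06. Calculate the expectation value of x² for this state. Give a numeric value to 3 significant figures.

⟨x²⟩ = ∫ x²·|φ|² dx (integrals over the domain).
Gaussian moments: ∫x^(2j)·e^(−2βx²) dx = (2j−1)!!/(4β)^j · √(π/(2β)), odd powers integrate to 0; here √(π/(2β)) = 0.87323.
⟨x²⟩ = 0.12136.

0.121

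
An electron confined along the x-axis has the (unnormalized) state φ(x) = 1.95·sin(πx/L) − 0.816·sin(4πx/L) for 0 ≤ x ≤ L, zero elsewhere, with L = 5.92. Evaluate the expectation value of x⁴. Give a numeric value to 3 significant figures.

178.

⟨x⁴⟩ = ∫ x⁴·|φ|² dx / ∫|φ|² dx (integrals over the domain).
On 0 ≤ x ≤ L (j ≠ l): ∫sin²(jπx/L) dx = L/2, ∫sin(jπx/L)·sin(lπx/L) dx = 0; diagonal moments ∫x·sin²(jπx/L) dx = L²/4, ∫x²·sin²(jπx/L) dx = L³·(1/6 − 1/(4j²π²)); cross terms ∫x·sin(jπx/L)·sin(lπx/L) dx = 0 for j + l even and −4jlL²/(π²(j² − l²)²) for j + l odd, ∫x²·sin(jπx/L)·sin(lπx/L) dx = (−1)^(j+l)·4jlL³/(π²(j² − l²)²); higher powers the same way via product-to-sum and parts.
State is unnormalized: ∫|φ|² dx = 13.226, and ∫φ*·x⁴·φ dx = 2348.9, so ⟨x⁴⟩ = 2348.9 / 13.226.
⟨x⁴⟩ = 177.59.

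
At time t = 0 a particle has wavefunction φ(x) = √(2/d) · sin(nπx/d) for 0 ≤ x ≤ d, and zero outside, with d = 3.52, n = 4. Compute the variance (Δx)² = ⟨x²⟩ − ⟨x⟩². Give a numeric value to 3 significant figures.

0.993

Compute ⟨x⟩ and ⟨x²⟩ separately, then (Δx)² = ⟨x²⟩ − ⟨x⟩².
With sin²θ = (1 − cos2θ)/2 on 0 ≤ x ≤ d: ∫sin²(nπx/d) dx = d/2, ∫x·sin²(nπx/d) dx = d²/4, ∫x²·sin²(nπx/d) dx = d³·(1/6 − 1/(4n²π²)); higher powers xᵏ the same way, integrating xᵏ·cos(2nπx/d) by parts.
⟨x⟩ = 1.7600 and ⟨x²⟩ = 4.0909.
(Δx)² = 4.0909 − (1.7600)² = 0.99330.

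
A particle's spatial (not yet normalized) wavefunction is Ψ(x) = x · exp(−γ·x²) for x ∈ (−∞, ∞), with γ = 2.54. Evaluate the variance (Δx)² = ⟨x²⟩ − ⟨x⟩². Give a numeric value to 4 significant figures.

Compute ⟨x⟩ and ⟨x²⟩ separately, then (Δx)² = ⟨x²⟩ − ⟨x⟩².
Expand each integrand as polynomial × e^(−2γx²) and use ∫x^(2j)·e^(−2γx²) dx = (2j−1)!!/(4γ)^j · √(π/(2γ)), odd powers → 0; here √(π/(2γ)) = 0.78640.
Normalization: ∫|Ψ|² dx = 0.077401.
⟨x⟩ = 0.0000 and ⟨x²⟩ = 0.29528.
(Δx)² = 0.29528 − (0.0000)² = 0.29528.

0.2953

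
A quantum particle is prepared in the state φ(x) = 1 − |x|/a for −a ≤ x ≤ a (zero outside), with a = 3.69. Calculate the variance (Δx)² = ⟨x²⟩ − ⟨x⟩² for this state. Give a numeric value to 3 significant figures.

1.36

Compute ⟨x⟩ and ⟨x²⟩ separately, then (Δx)² = ⟨x²⟩ − ⟨x⟩².
φ is even, so ∫ over [−a, a] = 2∫₀ᵃ with φ = 1 − x/a there: ∫₀ᵃ (1 − x/a)² dx = a/3, ∫₀ᵃ x²(1 − x/a)² dx = a³/30, ∫₀ᵃ x⁴(1 − x/a)² dx = a⁵/105.
Normalization: ∫|φ|² dx = 2.4600.
⟨x⟩ = 0.0000 and ⟨x²⟩ = 1.3616.
(Δx)² = 1.3616 − (0.0000)² = 1.3616.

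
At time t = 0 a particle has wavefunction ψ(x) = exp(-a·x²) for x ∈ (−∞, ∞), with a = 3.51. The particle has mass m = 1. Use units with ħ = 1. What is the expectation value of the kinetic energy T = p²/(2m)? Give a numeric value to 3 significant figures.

1.76

T = −(ħ²/2m) d²/dx², so ⟨T⟩ = −(ħ²/2m) ∫ ψ*·ψ'' dx / ∫|ψ|² dx; with m = 1.
Gaussian moments: ∫x^(2j)·e^(−2ax²) dx = (2j−1)!!/(4a)^j · √(π/(2a)), odd powers integrate to 0; here √(π/(2a)) = 0.66897. Derivatives: d/dx e^(−ax²) = −2ax·e^(−ax²), d²/dx² e^(−ax²) = (4a²x² − 2a)·e^(−ax²).
State is unnormalized: ∫|ψ|² dx = 0.66897, and ∫ψ*·(−ħ²/2m · ψ'') dx = 1.1740, so ⟨T⟩ = 1.1740 / 0.66897.
⟨T⟩ = 1.7550.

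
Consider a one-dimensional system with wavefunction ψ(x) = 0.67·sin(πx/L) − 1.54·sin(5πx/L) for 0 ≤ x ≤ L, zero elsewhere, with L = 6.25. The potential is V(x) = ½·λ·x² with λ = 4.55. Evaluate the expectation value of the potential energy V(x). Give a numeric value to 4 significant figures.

28.30

⟨V⟩ = ∫ V(x)·|ψ|² dx / ∫|ψ|² dx.
On 0 ≤ x ≤ L (j ≠ l): ∫sin²(jπx/L) dx = L/2, ∫sin(jπx/L)·sin(lπx/L) dx = 0; diagonal moments ∫x·sin²(jπx/L) dx = L²/4, ∫x²·sin²(jπx/L) dx = L³·(1/6 − 1/(4j²π²)); cross terms ∫x·sin(jπx/L)·sin(lπx/L) dx = 0 for j + l even and −4jlL²/(π²(j² − l²)²) for j + l odd, ∫x²·sin(jπx/L)·sin(lπx/L) dx = (−1)^(j+l)·4jlL³/(π²(j² − l²)²); higher powers the same way via product-to-sum and parts.
State is unnormalized: ∫|ψ|² dx = 8.8141, and ∫ψ*·V(x)·ψ dx = 249.41, so ⟨V⟩ = 249.41 / 8.8141.
⟨V⟩ = 28.297.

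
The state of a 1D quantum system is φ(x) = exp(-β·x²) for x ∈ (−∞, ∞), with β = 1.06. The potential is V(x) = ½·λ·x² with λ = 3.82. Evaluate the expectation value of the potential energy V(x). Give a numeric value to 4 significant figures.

0.4505

⟨V⟩ = ∫ V(x)·|φ|² dx / ∫|φ|² dx.
Gaussian moments: ∫x^(2j)·e^(−2βx²) dx = (2j−1)!!/(4β)^j · √(π/(2β)), odd powers integrate to 0; here √(π/(2β)) = 1.2173.
State is unnormalized: ∫|φ|² dx = 1.2173, and ∫φ*·V(x)·φ dx = 0.54837, so ⟨V⟩ = 0.54837 / 1.2173.
⟨V⟩ = 0.45047.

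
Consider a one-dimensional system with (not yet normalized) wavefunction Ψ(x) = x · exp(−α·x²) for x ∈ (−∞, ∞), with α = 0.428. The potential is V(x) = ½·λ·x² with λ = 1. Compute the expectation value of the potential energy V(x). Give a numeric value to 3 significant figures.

⟨V⟩ = ∫ V(x)·|Ψ|² dx / ∫|Ψ|² dx.
Expand each integrand as polynomial × e^(−2αx²) and use ∫x^(2j)·e^(−2αx²) dx = (2j−1)!!/(4α)^j · √(π/(2α)), odd powers → 0; here √(π/(2α)) = 1.9157.
State is unnormalized: ∫|Ψ|² dx = 1.1190, and ∫Ψ*·V(x)·Ψ dx = 0.98044, so ⟨V⟩ = 0.98044 / 1.1190.
⟨V⟩ = 0.87617.

0.876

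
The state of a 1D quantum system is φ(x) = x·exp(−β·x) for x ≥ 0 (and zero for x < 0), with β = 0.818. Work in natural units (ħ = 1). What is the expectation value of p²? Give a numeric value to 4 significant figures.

0.6691

p² φ = −ħ² d²φ/dx²; ⟨p²⟩ = −ħ² ∫ φ*·φ'' dx / ∫|φ|² dx.
Differentiate x·exp(−β·x) with the product rule; every integrand then reduces to terms xʲ·e^(−2βx) on [0, ∞), with ∫₀^∞ xʲ·e^(−2βx) dx = j!/(2β)^(j+1).
State is unnormalized: ∫|φ|² dx = 0.45675, and ∫φ*·(−ħ² φ'') dx = 0.30562, so ⟨p²⟩ = 0.30562 / 0.45675.
⟨p²⟩ = 0.66912.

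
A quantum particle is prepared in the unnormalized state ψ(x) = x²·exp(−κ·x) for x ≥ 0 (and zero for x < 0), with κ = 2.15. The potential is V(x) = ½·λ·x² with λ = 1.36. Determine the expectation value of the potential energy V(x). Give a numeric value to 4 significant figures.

1.103

⟨V⟩ = ∫ V(x)·|ψ|² dx / ∫|ψ|² dx.
Every integrand reduces to terms xʲ·e^(−2κx) on [0, ∞); use ∫₀^∞ xʲ·e^(−2κx) dx = j!/(2κ)^(j+1).
State is unnormalized: ∫|ψ|² dx = 0.016326, and ∫ψ*·V(x)·ψ dx = 0.018012, so ⟨V⟩ = 0.018012 / 0.016326.
⟨V⟩ = 1.1033.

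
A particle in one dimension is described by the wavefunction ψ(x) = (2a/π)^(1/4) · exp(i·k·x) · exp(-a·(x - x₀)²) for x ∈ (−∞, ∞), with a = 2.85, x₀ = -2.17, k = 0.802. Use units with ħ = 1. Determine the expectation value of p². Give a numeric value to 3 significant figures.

3.49

p² ψ = −ħ² d²ψ/dx²; ⟨p²⟩ = −ħ² ∫ ψ*·ψ'' dx.
Gaussian moments (u = x − x₀): ∫u^(2j)·e^(−2au²) du = (2j−1)!!/(4a)^j · √(π/(2a)), odd powers integrate to 0; here √(π/(2a)) = 0.74240. Derivatives: ψ′ = (ik − 2au)·ψ, ψ″ = ((ik − 2au)² − 2a)·ψ; the odd-in-u pieces drop out.
⟨p²⟩ = 3.4932.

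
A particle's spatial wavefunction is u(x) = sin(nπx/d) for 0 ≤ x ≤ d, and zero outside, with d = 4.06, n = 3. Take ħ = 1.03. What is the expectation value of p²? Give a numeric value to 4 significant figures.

5.717

p² u = −ħ² d²u/dx²; ⟨p²⟩ = −ħ² ∫ u*·u'' dx / ∫|u|² dx.
d/dx sin(nπx/d) = (nπ/d)·cos(nπx/d) and d²/dx² sin(nπx/d) = −(nπ/d)²·sin(nπx/d); on 0 ≤ x ≤ d, ∫sin²(nπx/d) dx = d/2 and ∫sin(nπx/d)·cos(nπx/d) dx = 0.
State is unnormalized: ∫|u|² dx = 2.0300, and ∫u*·(−ħ² u'') dx = 11.605, so ⟨p²⟩ = 11.605 / 2.0300.
⟨p²⟩ = 5.7170.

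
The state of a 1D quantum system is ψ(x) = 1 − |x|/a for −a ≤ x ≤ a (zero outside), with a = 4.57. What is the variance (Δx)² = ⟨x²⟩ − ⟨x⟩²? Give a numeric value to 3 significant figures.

Compute ⟨x⟩ and ⟨x²⟩ separately, then (Δx)² = ⟨x²⟩ − ⟨x⟩².
ψ is even, so ∫ over [−a, a] = 2∫₀ᵃ with ψ = 1 − x/a there: ∫₀ᵃ (1 − x/a)² dx = a/3, ∫₀ᵃ x²(1 − x/a)² dx = a³/30, ∫₀ᵃ x⁴(1 − x/a)² dx = a⁵/105.
Normalization: ∫|ψ|² dx = 3.0467.
⟨x⟩ = 0.0000 and ⟨x²⟩ = 2.0885.
(Δx)² = 2.0885 − (0.0000)² = 2.0885.

2.09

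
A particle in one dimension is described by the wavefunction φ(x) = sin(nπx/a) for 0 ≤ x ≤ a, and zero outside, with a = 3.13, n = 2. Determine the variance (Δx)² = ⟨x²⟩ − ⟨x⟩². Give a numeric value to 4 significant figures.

Compute ⟨x⟩ and ⟨x²⟩ separately, then (Δx)² = ⟨x²⟩ − ⟨x⟩².
With sin²θ = (1 − cos2θ)/2 on 0 ≤ x ≤ a: ∫sin²(nπx/a) dx = a/2, ∫x·sin²(nπx/a) dx = a²/4, ∫x²·sin²(nπx/a) dx = a³·(1/6 − 1/(4n²π²)); higher powers xᵏ the same way, integrating xᵏ·cos(2nπx/a) by parts.
Normalization: ∫|φ|² dx = 1.5650.
⟨x⟩ = 1.5650 and ⟨x²⟩ = 3.1416.
(Δx)² = 3.1416 − (1.5650)² = 0.69233.

0.6923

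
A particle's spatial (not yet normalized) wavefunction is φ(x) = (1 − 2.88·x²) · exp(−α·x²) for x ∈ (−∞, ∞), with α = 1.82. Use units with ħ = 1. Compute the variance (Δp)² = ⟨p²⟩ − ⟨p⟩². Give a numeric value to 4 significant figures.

7.746

Compute ⟨p⟩ and ⟨p²⟩ separately; (Δp)² = ⟨p²⟩ − ⟨p⟩².
Expand each integrand as polynomial × e^(−2αx²) and use ∫x^(2j)·e^(−2αx²) dx = (2j−1)!!/(4α)^j · √(π/(2α)), odd powers → 0; here √(π/(2α)) = 0.92902. Differentiate with the product rule, d/dx e^(−αx²) = −2αx·e^(−αx²).
Normalization: ∫|φ|² dx = 0.63015.
⟨p⟩ = 0.0000 and ⟨p²⟩ = 7.7456.
(Δp)² = 7.7456 − (0.0000)² = 7.7456.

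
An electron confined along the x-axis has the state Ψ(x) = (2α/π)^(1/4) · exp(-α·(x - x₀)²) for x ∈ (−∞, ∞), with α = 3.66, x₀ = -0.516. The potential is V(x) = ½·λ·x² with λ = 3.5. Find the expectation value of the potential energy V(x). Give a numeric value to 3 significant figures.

⟨V⟩ = ∫ V(x)·|Ψ|² dx.
Gaussian moments (u = x − x₀): ∫u^(2j)·e^(−2αu²) du = (2j−1)!!/(4α)^j · √(π/(2α)), odd powers integrate to 0; here √(π/(2α)) = 0.65512.
⟨V⟩ = 0.58548.

0.585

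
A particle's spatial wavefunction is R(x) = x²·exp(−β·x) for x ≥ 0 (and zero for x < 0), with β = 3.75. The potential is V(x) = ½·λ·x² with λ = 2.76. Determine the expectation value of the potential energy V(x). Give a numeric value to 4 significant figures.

⟨V⟩ = ∫ V(x)·|R|² dx / ∫|R|² dx.
Every integrand reduces to terms xʲ·e^(−2βx) on [0, ∞); use ∫₀^∞ xʲ·e^(−2βx) dx = j!/(2β)^(j+1).
State is unnormalized: ∫|R|² dx = 0.0010114, and ∫R*·V(x)·R dx = 0.00074436, so ⟨V⟩ = 0.00074436 / 0.0010114.
⟨V⟩ = 0.73600.

0.7360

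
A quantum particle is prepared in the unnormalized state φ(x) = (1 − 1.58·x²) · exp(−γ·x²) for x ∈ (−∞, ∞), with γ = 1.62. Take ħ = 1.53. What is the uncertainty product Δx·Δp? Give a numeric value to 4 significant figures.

1.001

Δx = √(⟨x²⟩−⟨x⟩²), Δp = √(⟨p²⟩−⟨p⟩²).
Expand each integrand as polynomial × e^(−2γx²) and use ∫x^(2j)·e^(−2γx²) dx = (2j−1)!!/(4γ)^j · √(π/(2γ)), odd powers → 0; here √(π/(2γ)) = 0.98470. Differentiate with the product rule, d/dx e^(−γx²) = −2γx·e^(−γx²).
Normalization: ∫|φ|² dx = 0.68013.
⟨x⟩ = 0.0000, ⟨x²⟩ = 0.095808 ⇒ Δx = 0.30953.
⟨p⟩ = 0.0000, ⟨p²⟩ = 10.453 ⇒ Δp = 3.2331.
Δx·Δp = 1.0007.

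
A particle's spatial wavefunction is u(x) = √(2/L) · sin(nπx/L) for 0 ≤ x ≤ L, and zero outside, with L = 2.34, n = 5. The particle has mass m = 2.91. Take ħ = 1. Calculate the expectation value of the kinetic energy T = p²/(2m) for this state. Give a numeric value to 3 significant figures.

T = −(ħ²/2m) d²/dx², so ⟨T⟩ = −(ħ²/2m) ∫ u*·u'' dx; with m = 2.91.
d/dx sin(nπx/L) = (nπ/L)·cos(nπx/L) and d²/dx² sin(nπx/L) = −(nπ/L)²·sin(nπx/L); on 0 ≤ x ≤ L, ∫sin²(nπx/L) dx = L/2 and ∫sin(nπx/L)·cos(nπx/L) dx = 0.
⟨T⟩ = 7.7426.

7.74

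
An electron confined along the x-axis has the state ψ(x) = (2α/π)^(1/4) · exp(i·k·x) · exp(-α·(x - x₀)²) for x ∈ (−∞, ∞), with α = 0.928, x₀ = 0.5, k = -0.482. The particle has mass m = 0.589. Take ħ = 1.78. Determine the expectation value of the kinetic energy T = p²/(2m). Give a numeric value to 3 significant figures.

3.12

T = −(ħ²/2m) d²/dx², so ⟨T⟩ = −(ħ²/2m) ∫ ψ*·ψ'' dx; with m = 0.589.
Gaussian moments (u = x − x₀): ∫u^(2j)·e^(−2αu²) du = (2j−1)!!/(4α)^j · √(π/(2α)), odd powers integrate to 0; here √(π/(2α)) = 1.3010. Derivatives: ψ′ = (ik − 2αu)·ψ, ψ″ = ((ik − 2αu)² − 2α)·ψ; the odd-in-u pieces drop out.
⟨T⟩ = 3.1209.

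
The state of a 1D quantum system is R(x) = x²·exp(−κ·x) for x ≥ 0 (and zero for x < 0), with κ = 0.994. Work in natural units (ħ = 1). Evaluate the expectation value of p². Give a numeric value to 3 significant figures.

0.329

p² R = −ħ² d²R/dx²; ⟨p²⟩ = −ħ² ∫ R*·R'' dx / ∫|R|² dx.
Differentiate x²·exp(−κ·x) with the product rule; every integrand then reduces to terms xʲ·e^(−2κx) on [0, ∞), with ∫₀^∞ xʲ·e^(−2κx) dx = j!/(2κ)^(j+1).
State is unnormalized: ∫|R|² dx = 0.77291, and ∫R*·(−ħ² R'') dx = 0.25455, so ⟨p²⟩ = 0.25455 / 0.77291.
⟨p²⟩ = 0.32935.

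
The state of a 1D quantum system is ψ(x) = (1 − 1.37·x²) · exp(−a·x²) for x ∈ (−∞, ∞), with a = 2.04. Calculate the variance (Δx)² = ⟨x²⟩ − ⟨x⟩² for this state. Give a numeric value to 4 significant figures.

0.06800

Compute ⟨x⟩ and ⟨x²⟩ separately, then (Δx)² = ⟨x²⟩ − ⟨x⟩².
Expand each integrand as polynomial × e^(−2ax²) and use ∫x^(2j)·e^(−2ax²) dx = (2j−1)!!/(4a)^j · √(π/(2a)), odd powers → 0; here √(π/(2a)) = 0.87750.
Normalization: ∫|ψ|² dx = 0.65705.
⟨x⟩ = 0.0000 and ⟨x²⟩ = 0.067997.
(Δx)² = 0.067997 − (0.0000)² = 0.067997.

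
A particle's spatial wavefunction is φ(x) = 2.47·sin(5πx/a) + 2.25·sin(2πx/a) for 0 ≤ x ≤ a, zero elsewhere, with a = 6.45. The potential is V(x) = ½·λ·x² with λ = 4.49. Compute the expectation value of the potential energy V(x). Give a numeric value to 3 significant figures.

28.8

⟨V⟩ = ∫ V(x)·|φ|² dx / ∫|φ|² dx.
On 0 ≤ x ≤ a (j ≠ l): ∫sin²(jπx/a) dx = a/2, ∫sin(jπx/a)·sin(lπx/a) dx = 0; diagonal moments ∫x·sin²(jπx/a) dx = a²/4, ∫x²·sin²(jπx/a) dx = a³·(1/6 − 1/(4j²π²)); cross terms ∫x·sin(jπx/a)·sin(lπx/a) dx = 0 for j + l even and −4jla²/(π²(j² − l²)²) for j + l odd, ∫x²·sin(jπx/a)·sin(lπx/a) dx = (−1)^(j+l)·4jla³/(π²(j² − l²)²); higher powers the same way via product-to-sum and parts.
State is unnormalized: ∫|φ|² dx = 36.002, and ∫φ*·V(x)·φ dx = 1036.3, so ⟨V⟩ = 1036.3 / 36.002.
⟨V⟩ = 28.783.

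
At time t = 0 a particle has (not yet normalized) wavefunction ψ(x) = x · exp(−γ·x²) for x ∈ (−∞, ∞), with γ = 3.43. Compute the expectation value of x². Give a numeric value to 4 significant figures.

0.2187

⟨x²⟩ = ∫ x²·|ψ|² dx / ∫|ψ|² dx (integrals over the domain).
Expand each integrand as polynomial × e^(−2γx²) and use ∫x^(2j)·e^(−2γx²) dx = (2j−1)!!/(4γ)^j · √(π/(2γ)), odd powers → 0; here √(π/(2γ)) = 0.67673.
State is unnormalized: ∫|ψ|² dx = 0.049324, and ∫ψ*·x²·ψ dx = 0.010785, so ⟨x²⟩ = 0.010785 / 0.049324.
⟨x²⟩ = 0.21866.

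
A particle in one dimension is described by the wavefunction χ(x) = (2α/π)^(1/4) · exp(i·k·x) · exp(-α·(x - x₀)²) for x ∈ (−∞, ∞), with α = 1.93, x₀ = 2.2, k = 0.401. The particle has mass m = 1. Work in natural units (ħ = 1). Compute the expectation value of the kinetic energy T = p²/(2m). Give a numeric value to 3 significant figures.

1.05

T = −(ħ²/2m) d²/dx², so ⟨T⟩ = −(ħ²/2m) ∫ χ*·χ'' dx; with m = 1.
Gaussian moments (u = x − x₀): ∫u^(2j)·e^(−2αu²) du = (2j−1)!!/(4α)^j · √(π/(2α)), odd powers integrate to 0; here √(π/(2α)) = 0.90216. Derivatives: χ′ = (ik − 2αu)·χ, χ″ = ((ik − 2αu)² − 2α)·χ; the odd-in-u pieces drop out.
⟨T⟩ = 1.0454.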